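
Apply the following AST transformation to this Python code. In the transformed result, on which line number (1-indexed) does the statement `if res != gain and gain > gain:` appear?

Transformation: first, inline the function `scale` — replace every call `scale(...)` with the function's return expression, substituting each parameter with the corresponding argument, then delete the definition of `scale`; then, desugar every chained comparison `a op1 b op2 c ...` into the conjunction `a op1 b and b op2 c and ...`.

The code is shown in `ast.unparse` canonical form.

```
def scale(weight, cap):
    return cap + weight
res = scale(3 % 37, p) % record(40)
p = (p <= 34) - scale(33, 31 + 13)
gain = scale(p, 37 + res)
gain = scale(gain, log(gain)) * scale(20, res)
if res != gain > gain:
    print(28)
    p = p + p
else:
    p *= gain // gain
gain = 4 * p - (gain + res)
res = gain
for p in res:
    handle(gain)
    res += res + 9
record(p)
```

5

Transformed code:
res = (p + 3 % 37) % record(40)
p = (p <= 34) - (31 + 13 + 33)
gain = 37 + res + p
gain = (log(gain) + gain) * (res + 20)
if res != gain and gain > gain:
    print(28)
    p = p + p
else:
    p *= gain // gain
gain = 4 * p - (gain + res)
res = gain
for p in res:
    handle(gain)
    res += res + 9
record(p)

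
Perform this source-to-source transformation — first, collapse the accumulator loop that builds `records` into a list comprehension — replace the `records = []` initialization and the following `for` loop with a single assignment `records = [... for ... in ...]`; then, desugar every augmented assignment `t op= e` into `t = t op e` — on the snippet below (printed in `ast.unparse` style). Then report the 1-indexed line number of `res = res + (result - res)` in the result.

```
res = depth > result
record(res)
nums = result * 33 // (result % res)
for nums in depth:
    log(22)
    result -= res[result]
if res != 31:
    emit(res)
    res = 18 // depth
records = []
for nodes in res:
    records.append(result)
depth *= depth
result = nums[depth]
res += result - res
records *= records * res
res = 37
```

13

Transformed code:
res = depth > result
record(res)
nums = result * 33 // (result % res)
for nums in depth:
    log(22)
    result = result - res[result]
if res != 31:
    emit(res)
    res = 18 // depth
records = [result for nodes in res]
depth = depth * depth
result = nums[depth]
res = res + (result - res)
records = records * (records * res)
res = 37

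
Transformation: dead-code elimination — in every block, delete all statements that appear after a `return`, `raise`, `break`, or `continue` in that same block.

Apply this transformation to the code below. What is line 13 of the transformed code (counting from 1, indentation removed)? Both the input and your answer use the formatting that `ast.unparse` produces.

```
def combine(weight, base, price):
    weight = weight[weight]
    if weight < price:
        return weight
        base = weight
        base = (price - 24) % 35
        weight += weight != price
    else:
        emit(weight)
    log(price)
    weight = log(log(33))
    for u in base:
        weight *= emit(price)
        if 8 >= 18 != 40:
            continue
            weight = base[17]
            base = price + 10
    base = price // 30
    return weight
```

base = price // 30

Transformed code:
def combine(weight, base, price):
    weight = weight[weight]
    if weight < price:
        return weight
    else:
        emit(weight)
    log(price)
    weight = log(log(33))
    for u in base:
        weight *= emit(price)
        if 8 >= 18 != 40:
            continue
    base = price // 30
    return weight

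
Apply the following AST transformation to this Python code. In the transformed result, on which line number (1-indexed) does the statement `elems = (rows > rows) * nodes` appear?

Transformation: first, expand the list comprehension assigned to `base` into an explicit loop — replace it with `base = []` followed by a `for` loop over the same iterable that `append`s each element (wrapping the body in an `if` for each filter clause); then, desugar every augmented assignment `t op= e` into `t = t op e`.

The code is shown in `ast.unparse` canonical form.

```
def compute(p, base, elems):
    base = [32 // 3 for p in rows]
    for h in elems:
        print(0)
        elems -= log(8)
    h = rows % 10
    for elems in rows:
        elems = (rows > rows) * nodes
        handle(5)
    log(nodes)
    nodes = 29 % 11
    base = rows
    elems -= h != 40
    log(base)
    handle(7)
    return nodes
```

10

Transformed code:
def compute(p, base, elems):
    base = []
    for p in rows:
        base.append(32 // 3)
    for h in elems:
        print(0)
        elems = elems - log(8)
    h = rows % 10
    for elems in rows:
        elems = (rows > rows) * nodes
        handle(5)
    log(nodes)
    nodes = 29 % 11
    base = rows
    elems = elems - (h != 40)
    log(base)
    handle(7)
    return nodes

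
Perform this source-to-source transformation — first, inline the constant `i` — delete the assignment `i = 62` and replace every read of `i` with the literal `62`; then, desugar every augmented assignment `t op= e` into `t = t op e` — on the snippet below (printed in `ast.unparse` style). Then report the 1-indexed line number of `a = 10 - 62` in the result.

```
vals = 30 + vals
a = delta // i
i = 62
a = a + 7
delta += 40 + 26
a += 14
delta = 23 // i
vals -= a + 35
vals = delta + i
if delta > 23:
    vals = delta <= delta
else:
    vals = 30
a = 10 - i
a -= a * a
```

13

Transformed code:
vals = 30 + vals
a = delta // 62
a = a + 7
delta = delta + (40 + 26)
a = a + 14
delta = 23 // 62
vals = vals - (a + 35)
vals = delta + 62
if delta > 23:
    vals = delta <= delta
else:
    vals = 30
a = 10 - 62
a = a - a * a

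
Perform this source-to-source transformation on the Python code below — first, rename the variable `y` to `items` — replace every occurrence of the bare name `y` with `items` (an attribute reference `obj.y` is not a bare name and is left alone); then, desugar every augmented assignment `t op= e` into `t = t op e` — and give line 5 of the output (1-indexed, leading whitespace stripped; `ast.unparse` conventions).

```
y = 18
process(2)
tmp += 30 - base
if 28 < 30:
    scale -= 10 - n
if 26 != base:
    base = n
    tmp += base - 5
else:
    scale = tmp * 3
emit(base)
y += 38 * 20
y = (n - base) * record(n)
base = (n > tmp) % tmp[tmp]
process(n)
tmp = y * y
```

scale = scale - (10 - n)

Transformed code:
items = 18
process(2)
tmp = tmp + (30 - base)
if 28 < 30:
    scale = scale - (10 - n)
if 26 != base:
    base = n
    tmp = tmp + (base - 5)
else:
    scale = tmp * 3
emit(base)
items = items + 38 * 20
items = (n - base) * record(n)
base = (n > tmp) % tmp[tmp]
process(n)
tmp = items * items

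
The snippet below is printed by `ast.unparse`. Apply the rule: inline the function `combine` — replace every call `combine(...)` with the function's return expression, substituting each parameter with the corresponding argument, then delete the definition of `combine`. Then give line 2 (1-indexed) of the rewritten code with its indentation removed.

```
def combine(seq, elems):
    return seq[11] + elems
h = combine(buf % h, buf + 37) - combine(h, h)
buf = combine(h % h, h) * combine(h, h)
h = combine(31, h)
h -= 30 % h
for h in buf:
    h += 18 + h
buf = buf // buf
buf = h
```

buf = ((h % h)[11] + h) * (h[11] + h)

Transformed code:
h = (buf % h)[11] + (buf + 37) - (h[11] + h)
buf = ((h % h)[11] + h) * (h[11] + h)
h = 31[11] + h
h -= 30 % h
for h in buf:
    h += 18 + h
buf = buf // buf
buf = h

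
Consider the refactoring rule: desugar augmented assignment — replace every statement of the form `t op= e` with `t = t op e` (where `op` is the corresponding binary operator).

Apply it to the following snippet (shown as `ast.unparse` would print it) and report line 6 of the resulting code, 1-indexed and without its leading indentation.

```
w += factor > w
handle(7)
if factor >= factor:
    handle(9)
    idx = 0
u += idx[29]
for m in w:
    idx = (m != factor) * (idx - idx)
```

u = u + idx[29]

Transformed code:
w = w + (factor > w)
handle(7)
if factor >= factor:
    handle(9)
    idx = 0
u = u + idx[29]
for m in w:
    idx = (m != factor) * (idx - idx)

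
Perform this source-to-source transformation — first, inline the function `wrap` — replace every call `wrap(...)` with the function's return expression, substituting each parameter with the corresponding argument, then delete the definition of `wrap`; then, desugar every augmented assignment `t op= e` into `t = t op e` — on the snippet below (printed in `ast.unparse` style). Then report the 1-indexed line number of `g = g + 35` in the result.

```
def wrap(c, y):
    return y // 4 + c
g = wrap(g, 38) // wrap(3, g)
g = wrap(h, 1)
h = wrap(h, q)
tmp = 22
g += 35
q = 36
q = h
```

5

Transformed code:
g = (38 // 4 + g) // (g // 4 + 3)
g = 1 // 4 + h
h = q // 4 + h
tmp = 22
g = g + 35
q = 36
q = h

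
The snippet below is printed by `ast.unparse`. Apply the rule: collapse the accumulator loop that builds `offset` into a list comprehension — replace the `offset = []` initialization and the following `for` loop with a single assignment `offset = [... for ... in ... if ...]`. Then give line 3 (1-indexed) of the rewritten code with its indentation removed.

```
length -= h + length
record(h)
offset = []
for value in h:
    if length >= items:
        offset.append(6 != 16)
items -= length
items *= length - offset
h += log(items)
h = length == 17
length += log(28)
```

offset = [6 != 16 for value in h if length >= items]

Transformed code:
length -= h + length
record(h)
offset = [6 != 16 for value in h if length >= items]
items -= length
items *= length - offset
h += log(items)
h = length == 17
length += log(28)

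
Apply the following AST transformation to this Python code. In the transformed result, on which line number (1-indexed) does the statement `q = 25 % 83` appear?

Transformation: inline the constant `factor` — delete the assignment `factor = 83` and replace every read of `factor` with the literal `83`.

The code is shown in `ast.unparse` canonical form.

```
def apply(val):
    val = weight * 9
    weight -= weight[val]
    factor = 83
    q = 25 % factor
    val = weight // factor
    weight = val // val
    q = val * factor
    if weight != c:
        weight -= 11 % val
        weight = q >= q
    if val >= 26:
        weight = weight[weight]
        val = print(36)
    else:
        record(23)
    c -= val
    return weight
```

4

Transformed code:
def apply(val):
    val = weight * 9
    weight -= weight[val]
    q = 25 % 83
    val = weight // 83
    weight = val // val
    q = val * 83
    if weight != c:
        weight -= 11 % val
        weight = q >= q
    if val >= 26:
        weight = weight[weight]
        val = print(36)
    else:
        record(23)
    c -= val
    return weight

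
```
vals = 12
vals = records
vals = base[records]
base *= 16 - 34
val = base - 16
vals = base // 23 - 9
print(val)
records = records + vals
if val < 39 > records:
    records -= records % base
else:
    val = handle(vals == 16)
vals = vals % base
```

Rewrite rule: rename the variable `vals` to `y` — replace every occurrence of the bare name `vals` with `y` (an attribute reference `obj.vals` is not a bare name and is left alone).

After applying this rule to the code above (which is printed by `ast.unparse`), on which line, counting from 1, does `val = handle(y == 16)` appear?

Transformed code:
y = 12
y = records
y = base[records]
base *= 16 - 34
val = base - 16
y = base // 23 - 9
print(val)
records = records + y
if val < 39 > records:
    records -= records % base
else:
    val = handle(y == 16)
y = y % base

12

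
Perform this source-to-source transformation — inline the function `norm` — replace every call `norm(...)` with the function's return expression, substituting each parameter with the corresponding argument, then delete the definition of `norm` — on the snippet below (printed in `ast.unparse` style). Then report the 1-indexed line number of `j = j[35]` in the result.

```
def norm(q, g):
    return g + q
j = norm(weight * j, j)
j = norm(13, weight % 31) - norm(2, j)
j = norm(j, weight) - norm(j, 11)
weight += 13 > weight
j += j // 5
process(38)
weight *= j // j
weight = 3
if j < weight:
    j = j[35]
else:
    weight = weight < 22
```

10

Transformed code:
j = j + weight * j
j = weight % 31 + 13 - (j + 2)
j = weight + j - (11 + j)
weight += 13 > weight
j += j // 5
process(38)
weight *= j // j
weight = 3
if j < weight:
    j = j[35]
else:
    weight = weight < 22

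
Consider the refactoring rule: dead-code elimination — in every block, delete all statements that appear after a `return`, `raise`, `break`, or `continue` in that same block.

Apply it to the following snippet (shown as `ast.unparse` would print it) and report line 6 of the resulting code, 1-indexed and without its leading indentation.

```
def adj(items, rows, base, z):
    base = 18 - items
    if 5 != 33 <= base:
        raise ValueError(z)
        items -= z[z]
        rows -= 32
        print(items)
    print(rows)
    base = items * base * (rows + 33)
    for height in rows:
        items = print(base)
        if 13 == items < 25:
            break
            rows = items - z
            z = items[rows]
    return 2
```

Transformed code:
def adj(items, rows, base, z):
    base = 18 - items
    if 5 != 33 <= base:
        raise ValueError(z)
    print(rows)
    base = items * base * (rows + 33)
    for height in rows:
        items = print(base)
        if 13 == items < 25:
            break
    return 2

base = items * base * (rows + 33)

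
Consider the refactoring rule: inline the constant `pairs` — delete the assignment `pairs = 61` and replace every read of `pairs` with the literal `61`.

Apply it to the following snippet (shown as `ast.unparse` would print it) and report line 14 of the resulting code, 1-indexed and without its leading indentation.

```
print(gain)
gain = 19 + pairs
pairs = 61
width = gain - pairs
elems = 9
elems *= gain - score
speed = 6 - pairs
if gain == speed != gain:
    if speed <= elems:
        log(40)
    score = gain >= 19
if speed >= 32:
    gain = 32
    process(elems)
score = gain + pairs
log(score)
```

score = gain + 61

Transformed code:
print(gain)
gain = 19 + 61
width = gain - 61
elems = 9
elems *= gain - score
speed = 6 - 61
if gain == speed != gain:
    if speed <= elems:
        log(40)
    score = gain >= 19
if speed >= 32:
    gain = 32
    process(elems)
score = gain + 61
log(score)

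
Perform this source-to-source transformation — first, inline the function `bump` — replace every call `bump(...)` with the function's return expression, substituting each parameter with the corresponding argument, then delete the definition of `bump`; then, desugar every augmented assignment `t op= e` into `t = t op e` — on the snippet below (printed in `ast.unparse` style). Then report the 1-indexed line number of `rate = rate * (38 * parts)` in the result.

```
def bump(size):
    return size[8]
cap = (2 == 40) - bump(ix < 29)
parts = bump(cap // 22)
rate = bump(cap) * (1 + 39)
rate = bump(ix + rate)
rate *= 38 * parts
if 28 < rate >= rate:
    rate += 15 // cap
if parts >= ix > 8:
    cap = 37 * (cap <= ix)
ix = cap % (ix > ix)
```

5

Transformed code:
cap = (2 == 40) - (ix < 29)[8]
parts = (cap // 22)[8]
rate = cap[8] * (1 + 39)
rate = (ix + rate)[8]
rate = rate * (38 * parts)
if 28 < rate >= rate:
    rate = rate + 15 // cap
if parts >= ix > 8:
    cap = 37 * (cap <= ix)
ix = cap % (ix > ix)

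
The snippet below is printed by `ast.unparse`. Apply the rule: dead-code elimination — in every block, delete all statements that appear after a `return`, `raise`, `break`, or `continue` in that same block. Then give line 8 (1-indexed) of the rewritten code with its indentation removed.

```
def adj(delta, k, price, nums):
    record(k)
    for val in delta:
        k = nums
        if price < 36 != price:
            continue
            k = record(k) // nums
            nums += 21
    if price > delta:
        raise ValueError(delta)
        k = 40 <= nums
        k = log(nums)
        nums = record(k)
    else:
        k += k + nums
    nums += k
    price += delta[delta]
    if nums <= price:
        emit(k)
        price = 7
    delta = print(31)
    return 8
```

raise ValueError(delta)

Transformed code:
def adj(delta, k, price, nums):
    record(k)
    for val in delta:
        k = nums
        if price < 36 != price:
            continue
    if price > delta:
        raise ValueError(delta)
    else:
        k += k + nums
    nums += k
    price += delta[delta]
    if nums <= price:
        emit(k)
        price = 7
    delta = print(31)
    return 8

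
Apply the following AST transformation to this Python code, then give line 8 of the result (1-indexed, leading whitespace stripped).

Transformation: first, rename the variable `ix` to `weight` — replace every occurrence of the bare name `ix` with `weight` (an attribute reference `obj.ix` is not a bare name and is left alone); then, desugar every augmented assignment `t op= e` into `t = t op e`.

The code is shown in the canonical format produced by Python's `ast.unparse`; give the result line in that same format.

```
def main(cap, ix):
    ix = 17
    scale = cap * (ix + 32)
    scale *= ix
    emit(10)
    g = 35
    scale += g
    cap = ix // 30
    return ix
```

Transformed code:
def main(cap, weight):
    weight = 17
    scale = cap * (weight + 32)
    scale = scale * weight
    emit(10)
    g = 35
    scale = scale + g
    cap = weight // 30
    return weight

cap = weight // 30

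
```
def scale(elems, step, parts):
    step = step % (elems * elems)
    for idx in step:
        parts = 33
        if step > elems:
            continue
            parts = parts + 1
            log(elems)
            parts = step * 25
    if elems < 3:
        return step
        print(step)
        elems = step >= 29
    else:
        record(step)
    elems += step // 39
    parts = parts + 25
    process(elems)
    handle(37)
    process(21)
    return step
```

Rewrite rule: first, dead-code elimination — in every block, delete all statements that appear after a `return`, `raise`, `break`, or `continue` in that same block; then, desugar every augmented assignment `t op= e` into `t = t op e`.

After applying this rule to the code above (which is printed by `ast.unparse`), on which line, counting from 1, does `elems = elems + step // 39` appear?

11

Transformed code:
def scale(elems, step, parts):
    step = step % (elems * elems)
    for idx in step:
        parts = 33
        if step > elems:
            continue
    if elems < 3:
        return step
    else:
        record(step)
    elems = elems + step // 39
    parts = parts + 25
    process(elems)
    handle(37)
    process(21)
    return step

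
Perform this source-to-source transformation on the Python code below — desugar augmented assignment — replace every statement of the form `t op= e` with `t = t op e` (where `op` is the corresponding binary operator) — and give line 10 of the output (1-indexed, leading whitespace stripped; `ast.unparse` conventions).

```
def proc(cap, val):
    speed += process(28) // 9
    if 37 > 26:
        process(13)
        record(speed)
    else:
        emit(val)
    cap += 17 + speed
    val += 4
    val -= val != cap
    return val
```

val = val - (val != cap)

Transformed code:
def proc(cap, val):
    speed = speed + process(28) // 9
    if 37 > 26:
        process(13)
        record(speed)
    else:
        emit(val)
    cap = cap + (17 + speed)
    val = val + 4
    val = val - (val != cap)
    return val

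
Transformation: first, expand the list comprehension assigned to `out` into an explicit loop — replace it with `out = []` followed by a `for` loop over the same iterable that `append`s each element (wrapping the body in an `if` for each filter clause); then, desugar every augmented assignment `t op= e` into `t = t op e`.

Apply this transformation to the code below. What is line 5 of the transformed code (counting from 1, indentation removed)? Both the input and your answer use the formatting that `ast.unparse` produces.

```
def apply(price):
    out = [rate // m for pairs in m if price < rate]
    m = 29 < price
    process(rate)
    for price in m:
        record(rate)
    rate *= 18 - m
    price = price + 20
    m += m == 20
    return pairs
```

Transformed code:
def apply(price):
    out = []
    for pairs in m:
        if price < rate:
            out.append(rate // m)
    m = 29 < price
    process(rate)
    for price in m:
        record(rate)
    rate = rate * (18 - m)
    price = price + 20
    m = m + (m == 20)
    return pairs

out.append(rate // m)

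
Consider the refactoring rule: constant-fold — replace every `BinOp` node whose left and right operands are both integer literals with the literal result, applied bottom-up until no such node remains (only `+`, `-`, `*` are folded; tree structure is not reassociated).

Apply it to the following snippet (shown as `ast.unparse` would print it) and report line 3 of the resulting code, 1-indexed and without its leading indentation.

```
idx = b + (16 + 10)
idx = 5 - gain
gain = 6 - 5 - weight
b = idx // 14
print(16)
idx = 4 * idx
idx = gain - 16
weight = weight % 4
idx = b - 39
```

Transformed code:
idx = b + 26
idx = 5 - gain
gain = 1 - weight
b = idx // 14
print(16)
idx = 4 * idx
idx = gain - 16
weight = weight % 4
idx = b - 39

gain = 1 - weight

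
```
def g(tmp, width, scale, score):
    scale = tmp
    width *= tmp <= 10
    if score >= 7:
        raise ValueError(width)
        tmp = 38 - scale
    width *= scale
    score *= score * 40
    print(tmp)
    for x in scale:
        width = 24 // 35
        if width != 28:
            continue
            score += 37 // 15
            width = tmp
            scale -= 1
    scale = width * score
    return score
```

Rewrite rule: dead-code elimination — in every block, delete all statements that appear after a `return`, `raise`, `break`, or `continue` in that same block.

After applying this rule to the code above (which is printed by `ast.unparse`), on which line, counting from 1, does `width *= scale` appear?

Transformed code:
def g(tmp, width, scale, score):
    scale = tmp
    width *= tmp <= 10
    if score >= 7:
        raise ValueError(width)
    width *= scale
    score *= score * 40
    print(tmp)
    for x in scale:
        width = 24 // 35
        if width != 28:
            continue
    scale = width * score
    return score

6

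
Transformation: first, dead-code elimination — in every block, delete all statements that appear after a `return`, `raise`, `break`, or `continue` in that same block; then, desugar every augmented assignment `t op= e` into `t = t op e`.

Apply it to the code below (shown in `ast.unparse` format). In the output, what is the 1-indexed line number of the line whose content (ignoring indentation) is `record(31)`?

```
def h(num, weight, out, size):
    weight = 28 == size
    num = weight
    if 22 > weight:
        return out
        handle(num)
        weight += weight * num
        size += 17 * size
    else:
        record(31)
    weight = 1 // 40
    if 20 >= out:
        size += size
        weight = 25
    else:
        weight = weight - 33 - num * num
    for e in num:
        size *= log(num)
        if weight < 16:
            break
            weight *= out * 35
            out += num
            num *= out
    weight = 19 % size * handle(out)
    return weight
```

Transformed code:
def h(num, weight, out, size):
    weight = 28 == size
    num = weight
    if 22 > weight:
        return out
    else:
        record(31)
    weight = 1 // 40
    if 20 >= out:
        size = size + size
        weight = 25
    else:
        weight = weight - 33 - num * num
    for e in num:
        size = size * log(num)
        if weight < 16:
            break
    weight = 19 % size * handle(out)
    return weight

7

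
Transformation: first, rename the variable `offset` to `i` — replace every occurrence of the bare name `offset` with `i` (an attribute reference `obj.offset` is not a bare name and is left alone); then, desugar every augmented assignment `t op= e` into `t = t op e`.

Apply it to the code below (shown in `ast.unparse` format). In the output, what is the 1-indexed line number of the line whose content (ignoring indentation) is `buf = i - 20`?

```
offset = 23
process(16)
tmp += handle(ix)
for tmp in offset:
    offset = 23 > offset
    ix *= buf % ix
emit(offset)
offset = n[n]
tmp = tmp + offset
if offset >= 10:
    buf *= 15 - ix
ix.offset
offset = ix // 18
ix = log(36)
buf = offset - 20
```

15

Transformed code:
i = 23
process(16)
tmp = tmp + handle(ix)
for tmp in i:
    i = 23 > i
    ix = ix * (buf % ix)
emit(i)
i = n[n]
tmp = tmp + i
if i >= 10:
    buf = buf * (15 - ix)
ix.offset
i = ix // 18
ix = log(36)
buf = i - 20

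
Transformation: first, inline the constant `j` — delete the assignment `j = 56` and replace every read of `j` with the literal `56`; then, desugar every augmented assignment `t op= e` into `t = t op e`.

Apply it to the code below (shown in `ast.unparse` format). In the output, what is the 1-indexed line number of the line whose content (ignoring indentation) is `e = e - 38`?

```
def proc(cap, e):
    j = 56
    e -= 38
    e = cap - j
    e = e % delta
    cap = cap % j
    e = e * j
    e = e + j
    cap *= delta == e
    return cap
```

2

Transformed code:
def proc(cap, e):
    e = e - 38
    e = cap - 56
    e = e % delta
    cap = cap % 56
    e = e * 56
    e = e + 56
    cap = cap * (delta == e)
    return cap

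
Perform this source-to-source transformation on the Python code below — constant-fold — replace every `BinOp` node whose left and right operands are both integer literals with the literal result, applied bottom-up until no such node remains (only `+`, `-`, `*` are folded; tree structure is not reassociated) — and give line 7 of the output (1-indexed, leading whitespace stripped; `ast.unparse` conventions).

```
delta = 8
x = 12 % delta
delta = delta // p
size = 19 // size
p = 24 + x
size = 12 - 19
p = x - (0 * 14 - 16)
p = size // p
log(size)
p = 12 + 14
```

Transformed code:
delta = 8
x = 12 % delta
delta = delta // p
size = 19 // size
p = 24 + x
size = -7
p = x - -16
p = size // p
log(size)
p = 26

p = x - -16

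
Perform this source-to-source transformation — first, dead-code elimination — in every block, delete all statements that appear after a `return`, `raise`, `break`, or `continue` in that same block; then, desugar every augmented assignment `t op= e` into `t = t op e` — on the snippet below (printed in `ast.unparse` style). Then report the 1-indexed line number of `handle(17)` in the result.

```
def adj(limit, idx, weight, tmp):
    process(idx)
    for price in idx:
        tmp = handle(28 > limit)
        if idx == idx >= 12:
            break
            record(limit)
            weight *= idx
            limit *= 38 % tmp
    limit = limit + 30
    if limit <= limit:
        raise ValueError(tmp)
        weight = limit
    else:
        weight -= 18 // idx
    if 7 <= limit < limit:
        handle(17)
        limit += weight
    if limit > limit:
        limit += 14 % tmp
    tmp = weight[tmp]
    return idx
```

Transformed code:
def adj(limit, idx, weight, tmp):
    process(idx)
    for price in idx:
        tmp = handle(28 > limit)
        if idx == idx >= 12:
            break
    limit = limit + 30
    if limit <= limit:
        raise ValueError(tmp)
    else:
        weight = weight - 18 // idx
    if 7 <= limit < limit:
        handle(17)
        limit = limit + weight
    if limit > limit:
        limit = limit + 14 % tmp
    tmp = weight[tmp]
    return idx

13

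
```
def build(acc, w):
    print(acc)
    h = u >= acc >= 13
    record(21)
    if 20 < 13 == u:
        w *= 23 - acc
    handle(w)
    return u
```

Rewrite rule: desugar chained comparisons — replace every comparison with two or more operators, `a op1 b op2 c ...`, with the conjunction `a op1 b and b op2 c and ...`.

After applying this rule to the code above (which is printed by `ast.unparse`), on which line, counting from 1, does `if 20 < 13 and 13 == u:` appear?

5

Transformed code:
def build(acc, w):
    print(acc)
    h = u >= acc and acc >= 13
    record(21)
    if 20 < 13 and 13 == u:
        w *= 23 - acc
    handle(w)
    return u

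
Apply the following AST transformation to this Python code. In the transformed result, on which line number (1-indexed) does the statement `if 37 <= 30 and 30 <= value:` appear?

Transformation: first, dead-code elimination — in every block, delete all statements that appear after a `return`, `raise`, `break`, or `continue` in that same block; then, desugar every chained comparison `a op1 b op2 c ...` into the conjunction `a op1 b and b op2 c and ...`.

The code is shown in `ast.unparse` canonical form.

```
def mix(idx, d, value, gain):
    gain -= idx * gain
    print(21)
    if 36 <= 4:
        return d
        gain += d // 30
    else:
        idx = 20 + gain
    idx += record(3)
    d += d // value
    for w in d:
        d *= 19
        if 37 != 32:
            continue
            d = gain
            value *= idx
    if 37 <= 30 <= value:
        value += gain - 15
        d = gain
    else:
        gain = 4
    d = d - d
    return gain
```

14

Transformed code:
def mix(idx, d, value, gain):
    gain -= idx * gain
    print(21)
    if 36 <= 4:
        return d
    else:
        idx = 20 + gain
    idx += record(3)
    d += d // value
    for w in d:
        d *= 19
        if 37 != 32:
            continue
    if 37 <= 30 and 30 <= value:
        value += gain - 15
        d = gain
    else:
        gain = 4
    d = d - d
    return gain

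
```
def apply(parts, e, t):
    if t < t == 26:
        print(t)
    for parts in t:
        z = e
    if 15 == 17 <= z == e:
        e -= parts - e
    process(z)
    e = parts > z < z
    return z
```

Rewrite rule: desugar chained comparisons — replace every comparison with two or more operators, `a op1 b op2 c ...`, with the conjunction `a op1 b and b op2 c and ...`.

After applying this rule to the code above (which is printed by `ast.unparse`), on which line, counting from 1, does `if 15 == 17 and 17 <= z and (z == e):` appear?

Transformed code:
def apply(parts, e, t):
    if t < t and t == 26:
        print(t)
    for parts in t:
        z = e
    if 15 == 17 and 17 <= z and (z == e):
        e -= parts - e
    process(z)
    e = parts > z and z < z
    return z

6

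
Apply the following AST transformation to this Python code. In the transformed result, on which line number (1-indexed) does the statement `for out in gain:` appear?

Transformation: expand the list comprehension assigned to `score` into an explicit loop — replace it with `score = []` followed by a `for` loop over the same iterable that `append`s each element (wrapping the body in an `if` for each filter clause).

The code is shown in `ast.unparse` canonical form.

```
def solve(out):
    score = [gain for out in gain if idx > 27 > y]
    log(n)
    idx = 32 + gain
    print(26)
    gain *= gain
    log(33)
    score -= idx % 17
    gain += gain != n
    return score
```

3

Transformed code:
def solve(out):
    score = []
    for out in gain:
        if idx > 27 > y:
            score.append(gain)
    log(n)
    idx = 32 + gain
    print(26)
    gain *= gain
    log(33)
    score -= idx % 17
    gain += gain != n
    return score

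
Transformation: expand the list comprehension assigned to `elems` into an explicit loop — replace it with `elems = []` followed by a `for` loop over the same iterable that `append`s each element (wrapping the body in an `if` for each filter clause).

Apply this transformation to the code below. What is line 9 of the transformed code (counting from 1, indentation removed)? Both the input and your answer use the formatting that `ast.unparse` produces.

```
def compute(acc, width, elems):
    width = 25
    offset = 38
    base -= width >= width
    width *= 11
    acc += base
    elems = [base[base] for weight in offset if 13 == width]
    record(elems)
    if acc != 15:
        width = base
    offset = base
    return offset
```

if 13 == width:

Transformed code:
def compute(acc, width, elems):
    width = 25
    offset = 38
    base -= width >= width
    width *= 11
    acc += base
    elems = []
    for weight in offset:
        if 13 == width:
            elems.append(base[base])
    record(elems)
    if acc != 15:
        width = base
    offset = base
    return offset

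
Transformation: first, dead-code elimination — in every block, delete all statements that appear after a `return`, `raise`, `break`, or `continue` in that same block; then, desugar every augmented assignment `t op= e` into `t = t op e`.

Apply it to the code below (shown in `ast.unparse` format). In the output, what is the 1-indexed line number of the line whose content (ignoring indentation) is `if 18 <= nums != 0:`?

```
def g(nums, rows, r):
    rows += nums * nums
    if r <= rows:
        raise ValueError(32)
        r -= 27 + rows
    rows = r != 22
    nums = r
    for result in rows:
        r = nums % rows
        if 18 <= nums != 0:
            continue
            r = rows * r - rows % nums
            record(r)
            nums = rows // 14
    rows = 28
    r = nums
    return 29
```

Transformed code:
def g(nums, rows, r):
    rows = rows + nums * nums
    if r <= rows:
        raise ValueError(32)
    rows = r != 22
    nums = r
    for result in rows:
        r = nums % rows
        if 18 <= nums != 0:
            continue
    rows = 28
    r = nums
    return 29

9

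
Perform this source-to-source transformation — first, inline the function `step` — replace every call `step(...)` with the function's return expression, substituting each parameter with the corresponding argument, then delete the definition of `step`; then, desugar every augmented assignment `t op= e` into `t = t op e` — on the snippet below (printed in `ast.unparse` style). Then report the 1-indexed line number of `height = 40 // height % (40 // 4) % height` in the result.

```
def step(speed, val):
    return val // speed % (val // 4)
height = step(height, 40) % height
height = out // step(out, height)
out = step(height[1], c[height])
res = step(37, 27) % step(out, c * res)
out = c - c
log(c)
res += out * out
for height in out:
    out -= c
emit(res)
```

Transformed code:
height = 40 // height % (40 // 4) % height
height = out // (height // out % (height // 4))
out = c[height] // height[1] % (c[height] // 4)
res = 27 // 37 % (27 // 4) % (c * res // out % (c * res // 4))
out = c - c
log(c)
res = res + out * out
for height in out:
    out = out - c
emit(res)

1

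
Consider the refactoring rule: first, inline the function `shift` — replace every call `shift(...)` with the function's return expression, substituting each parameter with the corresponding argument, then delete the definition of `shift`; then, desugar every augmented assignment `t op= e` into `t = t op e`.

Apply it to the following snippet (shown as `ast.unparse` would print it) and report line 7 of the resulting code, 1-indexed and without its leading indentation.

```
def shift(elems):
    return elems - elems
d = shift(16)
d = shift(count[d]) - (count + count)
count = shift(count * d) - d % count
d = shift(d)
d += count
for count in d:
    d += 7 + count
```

d = d + (7 + count)

Transformed code:
d = 16 - 16
d = count[d] - count[d] - (count + count)
count = count * d - count * d - d % count
d = d - d
d = d + count
for count in d:
    d = d + (7 + count)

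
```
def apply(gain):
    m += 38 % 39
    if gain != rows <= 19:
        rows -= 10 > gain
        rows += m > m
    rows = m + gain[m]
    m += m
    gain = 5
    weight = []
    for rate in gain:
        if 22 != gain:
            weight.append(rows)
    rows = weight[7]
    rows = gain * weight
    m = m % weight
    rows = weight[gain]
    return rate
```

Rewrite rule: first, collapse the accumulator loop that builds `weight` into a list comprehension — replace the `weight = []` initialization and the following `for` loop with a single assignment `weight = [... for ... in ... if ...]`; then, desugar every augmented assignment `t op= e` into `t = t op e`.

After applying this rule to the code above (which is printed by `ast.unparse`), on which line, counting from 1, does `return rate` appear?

14

Transformed code:
def apply(gain):
    m = m + 38 % 39
    if gain != rows <= 19:
        rows = rows - (10 > gain)
        rows = rows + (m > m)
    rows = m + gain[m]
    m = m + m
    gain = 5
    weight = [rows for rate in gain if 22 != gain]
    rows = weight[7]
    rows = gain * weight
    m = m % weight
    rows = weight[gain]
    return rate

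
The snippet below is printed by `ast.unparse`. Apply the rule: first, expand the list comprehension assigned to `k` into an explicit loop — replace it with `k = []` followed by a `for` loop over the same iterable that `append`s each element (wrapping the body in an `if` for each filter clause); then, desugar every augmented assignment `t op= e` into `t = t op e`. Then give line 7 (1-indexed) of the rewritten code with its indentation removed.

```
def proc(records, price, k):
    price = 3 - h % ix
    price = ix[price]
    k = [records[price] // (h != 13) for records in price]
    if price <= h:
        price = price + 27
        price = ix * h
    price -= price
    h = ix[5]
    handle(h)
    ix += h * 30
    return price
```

Transformed code:
def proc(records, price, k):
    price = 3 - h % ix
    price = ix[price]
    k = []
    for records in price:
        k.append(records[price] // (h != 13))
    if price <= h:
        price = price + 27
        price = ix * h
    price = price - price
    h = ix[5]
    handle(h)
    ix = ix + h * 30
    return price

if price <= h:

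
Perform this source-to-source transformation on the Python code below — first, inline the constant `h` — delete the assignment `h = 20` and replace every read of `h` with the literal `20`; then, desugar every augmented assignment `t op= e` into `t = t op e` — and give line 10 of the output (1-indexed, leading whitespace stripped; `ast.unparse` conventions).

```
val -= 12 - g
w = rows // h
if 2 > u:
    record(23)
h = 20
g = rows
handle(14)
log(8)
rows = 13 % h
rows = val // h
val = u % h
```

Transformed code:
val = val - (12 - g)
w = rows // 20
if 2 > u:
    record(23)
g = rows
handle(14)
log(8)
rows = 13 % 20
rows = val // 20
val = u % 20

val = u % 20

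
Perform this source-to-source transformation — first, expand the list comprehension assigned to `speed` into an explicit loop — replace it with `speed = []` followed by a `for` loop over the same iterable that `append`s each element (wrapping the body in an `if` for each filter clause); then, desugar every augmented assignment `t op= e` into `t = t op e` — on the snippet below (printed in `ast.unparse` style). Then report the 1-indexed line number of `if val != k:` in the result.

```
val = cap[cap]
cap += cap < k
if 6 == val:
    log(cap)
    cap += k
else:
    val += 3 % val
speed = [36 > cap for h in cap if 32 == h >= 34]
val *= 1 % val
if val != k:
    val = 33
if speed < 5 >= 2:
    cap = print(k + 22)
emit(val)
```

13

Transformed code:
val = cap[cap]
cap = cap + (cap < k)
if 6 == val:
    log(cap)
    cap = cap + k
else:
    val = val + 3 % val
speed = []
for h in cap:
    if 32 == h >= 34:
        speed.append(36 > cap)
val = val * (1 % val)
if val != k:
    val = 33
if speed < 5 >= 2:
    cap = print(k + 22)
emit(val)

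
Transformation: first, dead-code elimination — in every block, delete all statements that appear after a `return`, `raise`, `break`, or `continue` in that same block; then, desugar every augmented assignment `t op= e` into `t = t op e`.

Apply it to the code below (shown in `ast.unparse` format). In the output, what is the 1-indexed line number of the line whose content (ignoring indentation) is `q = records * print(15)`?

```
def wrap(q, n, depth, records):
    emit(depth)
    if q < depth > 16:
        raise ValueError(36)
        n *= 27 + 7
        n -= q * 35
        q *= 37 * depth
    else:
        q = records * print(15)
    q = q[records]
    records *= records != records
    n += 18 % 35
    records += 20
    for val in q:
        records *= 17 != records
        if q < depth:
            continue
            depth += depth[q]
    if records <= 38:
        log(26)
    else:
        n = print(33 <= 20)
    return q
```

Transformed code:
def wrap(q, n, depth, records):
    emit(depth)
    if q < depth > 16:
        raise ValueError(36)
    else:
        q = records * print(15)
    q = q[records]
    records = records * (records != records)
    n = n + 18 % 35
    records = records + 20
    for val in q:
        records = records * (17 != records)
        if q < depth:
            continue
    if records <= 38:
        log(26)
    else:
        n = print(33 <= 20)
    return q

6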